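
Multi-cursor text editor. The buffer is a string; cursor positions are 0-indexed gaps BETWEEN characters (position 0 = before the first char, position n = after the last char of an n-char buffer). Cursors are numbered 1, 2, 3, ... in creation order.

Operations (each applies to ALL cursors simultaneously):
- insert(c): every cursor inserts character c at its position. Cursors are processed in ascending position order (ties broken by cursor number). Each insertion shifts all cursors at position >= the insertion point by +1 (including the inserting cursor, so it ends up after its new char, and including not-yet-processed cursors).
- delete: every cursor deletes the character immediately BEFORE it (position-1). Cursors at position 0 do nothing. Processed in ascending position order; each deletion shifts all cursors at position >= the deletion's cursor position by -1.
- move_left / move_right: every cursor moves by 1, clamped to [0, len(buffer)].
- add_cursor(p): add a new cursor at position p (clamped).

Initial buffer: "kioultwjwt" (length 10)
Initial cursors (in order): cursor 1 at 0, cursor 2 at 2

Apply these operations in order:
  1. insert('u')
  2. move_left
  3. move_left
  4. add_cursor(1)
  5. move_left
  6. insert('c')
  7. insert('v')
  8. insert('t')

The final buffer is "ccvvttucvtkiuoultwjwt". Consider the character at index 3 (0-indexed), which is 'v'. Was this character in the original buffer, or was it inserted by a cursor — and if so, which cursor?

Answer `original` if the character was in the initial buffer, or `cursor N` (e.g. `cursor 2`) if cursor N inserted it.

Answer: cursor 3

Derivation:
After op 1 (insert('u')): buffer="ukiuoultwjwt" (len 12), cursors c1@1 c2@4, authorship 1..2........
After op 2 (move_left): buffer="ukiuoultwjwt" (len 12), cursors c1@0 c2@3, authorship 1..2........
After op 3 (move_left): buffer="ukiuoultwjwt" (len 12), cursors c1@0 c2@2, authorship 1..2........
After op 4 (add_cursor(1)): buffer="ukiuoultwjwt" (len 12), cursors c1@0 c3@1 c2@2, authorship 1..2........
After op 5 (move_left): buffer="ukiuoultwjwt" (len 12), cursors c1@0 c3@0 c2@1, authorship 1..2........
After op 6 (insert('c')): buffer="ccuckiuoultwjwt" (len 15), cursors c1@2 c3@2 c2@4, authorship 1312..2........
After op 7 (insert('v')): buffer="ccvvucvkiuoultwjwt" (len 18), cursors c1@4 c3@4 c2@7, authorship 1313122..2........
After op 8 (insert('t')): buffer="ccvvttucvtkiuoultwjwt" (len 21), cursors c1@6 c3@6 c2@10, authorship 1313131222..2........
Authorship (.=original, N=cursor N): 1 3 1 3 1 3 1 2 2 2 . . 2 . . . . . . . .
Index 3: author = 3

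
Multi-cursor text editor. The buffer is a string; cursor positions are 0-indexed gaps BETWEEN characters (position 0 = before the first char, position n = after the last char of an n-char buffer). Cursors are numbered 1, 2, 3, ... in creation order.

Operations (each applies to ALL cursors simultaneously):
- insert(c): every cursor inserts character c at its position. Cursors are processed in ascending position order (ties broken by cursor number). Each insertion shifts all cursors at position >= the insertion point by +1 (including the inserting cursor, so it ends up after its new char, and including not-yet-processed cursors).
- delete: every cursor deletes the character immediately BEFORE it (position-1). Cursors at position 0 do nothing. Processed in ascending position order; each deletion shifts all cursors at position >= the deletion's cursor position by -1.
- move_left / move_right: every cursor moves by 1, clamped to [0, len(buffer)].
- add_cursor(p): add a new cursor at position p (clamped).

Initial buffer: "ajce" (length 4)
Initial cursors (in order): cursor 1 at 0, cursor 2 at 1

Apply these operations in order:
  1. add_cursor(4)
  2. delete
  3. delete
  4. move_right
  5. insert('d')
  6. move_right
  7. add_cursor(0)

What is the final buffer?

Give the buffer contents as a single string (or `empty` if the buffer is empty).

Answer: jddd

Derivation:
After op 1 (add_cursor(4)): buffer="ajce" (len 4), cursors c1@0 c2@1 c3@4, authorship ....
After op 2 (delete): buffer="jc" (len 2), cursors c1@0 c2@0 c3@2, authorship ..
After op 3 (delete): buffer="j" (len 1), cursors c1@0 c2@0 c3@1, authorship .
After op 4 (move_right): buffer="j" (len 1), cursors c1@1 c2@1 c3@1, authorship .
After op 5 (insert('d')): buffer="jddd" (len 4), cursors c1@4 c2@4 c3@4, authorship .123
After op 6 (move_right): buffer="jddd" (len 4), cursors c1@4 c2@4 c3@4, authorship .123
After op 7 (add_cursor(0)): buffer="jddd" (len 4), cursors c4@0 c1@4 c2@4 c3@4, authorship .123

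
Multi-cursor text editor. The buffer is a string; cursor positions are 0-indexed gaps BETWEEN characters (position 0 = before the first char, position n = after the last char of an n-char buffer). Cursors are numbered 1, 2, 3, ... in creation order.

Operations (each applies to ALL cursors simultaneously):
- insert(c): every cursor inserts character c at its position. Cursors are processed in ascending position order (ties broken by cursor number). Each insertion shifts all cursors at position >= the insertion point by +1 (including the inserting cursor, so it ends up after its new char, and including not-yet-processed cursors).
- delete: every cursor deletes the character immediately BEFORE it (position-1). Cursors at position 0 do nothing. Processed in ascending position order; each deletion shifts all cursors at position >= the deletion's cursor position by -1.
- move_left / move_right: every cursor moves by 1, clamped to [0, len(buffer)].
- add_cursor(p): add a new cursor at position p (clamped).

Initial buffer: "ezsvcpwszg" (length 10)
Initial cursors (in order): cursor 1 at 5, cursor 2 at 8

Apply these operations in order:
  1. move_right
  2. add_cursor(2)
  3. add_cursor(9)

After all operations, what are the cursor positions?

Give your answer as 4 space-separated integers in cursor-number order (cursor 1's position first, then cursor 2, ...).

Answer: 6 9 2 9

Derivation:
After op 1 (move_right): buffer="ezsvcpwszg" (len 10), cursors c1@6 c2@9, authorship ..........
After op 2 (add_cursor(2)): buffer="ezsvcpwszg" (len 10), cursors c3@2 c1@6 c2@9, authorship ..........
After op 3 (add_cursor(9)): buffer="ezsvcpwszg" (len 10), cursors c3@2 c1@6 c2@9 c4@9, authorship ..........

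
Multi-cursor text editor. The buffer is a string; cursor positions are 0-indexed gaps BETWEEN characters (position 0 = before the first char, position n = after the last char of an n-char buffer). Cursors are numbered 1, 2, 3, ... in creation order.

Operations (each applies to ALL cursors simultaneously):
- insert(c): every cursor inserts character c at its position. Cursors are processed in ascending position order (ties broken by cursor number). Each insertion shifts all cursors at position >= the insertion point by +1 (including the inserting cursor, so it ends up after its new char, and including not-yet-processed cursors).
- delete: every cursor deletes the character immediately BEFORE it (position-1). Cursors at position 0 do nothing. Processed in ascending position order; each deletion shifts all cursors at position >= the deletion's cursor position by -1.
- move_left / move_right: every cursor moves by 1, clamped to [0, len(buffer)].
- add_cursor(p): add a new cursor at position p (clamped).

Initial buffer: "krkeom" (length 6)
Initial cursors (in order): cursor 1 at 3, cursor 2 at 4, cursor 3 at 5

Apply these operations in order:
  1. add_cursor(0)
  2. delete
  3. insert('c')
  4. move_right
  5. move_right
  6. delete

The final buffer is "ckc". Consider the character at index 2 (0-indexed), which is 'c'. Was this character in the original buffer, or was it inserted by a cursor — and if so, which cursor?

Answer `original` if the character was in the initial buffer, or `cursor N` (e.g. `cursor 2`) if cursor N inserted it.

Answer: cursor 1

Derivation:
After op 1 (add_cursor(0)): buffer="krkeom" (len 6), cursors c4@0 c1@3 c2@4 c3@5, authorship ......
After op 2 (delete): buffer="krm" (len 3), cursors c4@0 c1@2 c2@2 c3@2, authorship ...
After op 3 (insert('c')): buffer="ckrcccm" (len 7), cursors c4@1 c1@6 c2@6 c3@6, authorship 4..123.
After op 4 (move_right): buffer="ckrcccm" (len 7), cursors c4@2 c1@7 c2@7 c3@7, authorship 4..123.
After op 5 (move_right): buffer="ckrcccm" (len 7), cursors c4@3 c1@7 c2@7 c3@7, authorship 4..123.
After op 6 (delete): buffer="ckc" (len 3), cursors c4@2 c1@3 c2@3 c3@3, authorship 4.1
Authorship (.=original, N=cursor N): 4 . 1
Index 2: author = 1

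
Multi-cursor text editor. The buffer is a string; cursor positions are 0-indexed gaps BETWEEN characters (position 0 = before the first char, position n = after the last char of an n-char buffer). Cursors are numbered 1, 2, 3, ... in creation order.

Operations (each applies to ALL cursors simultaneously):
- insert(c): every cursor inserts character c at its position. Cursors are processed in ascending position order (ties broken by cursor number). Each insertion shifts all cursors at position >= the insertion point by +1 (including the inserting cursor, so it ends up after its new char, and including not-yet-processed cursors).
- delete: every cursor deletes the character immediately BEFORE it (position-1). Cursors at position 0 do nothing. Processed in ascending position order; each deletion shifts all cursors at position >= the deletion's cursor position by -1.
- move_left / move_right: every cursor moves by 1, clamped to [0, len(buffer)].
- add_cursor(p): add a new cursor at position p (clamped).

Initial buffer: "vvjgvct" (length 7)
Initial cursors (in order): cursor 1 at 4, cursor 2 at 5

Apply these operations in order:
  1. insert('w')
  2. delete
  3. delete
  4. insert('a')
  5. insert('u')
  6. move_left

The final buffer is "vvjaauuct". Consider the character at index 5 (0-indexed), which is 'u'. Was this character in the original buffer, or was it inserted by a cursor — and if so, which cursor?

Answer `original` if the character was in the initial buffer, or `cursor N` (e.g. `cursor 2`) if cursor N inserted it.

After op 1 (insert('w')): buffer="vvjgwvwct" (len 9), cursors c1@5 c2@7, authorship ....1.2..
After op 2 (delete): buffer="vvjgvct" (len 7), cursors c1@4 c2@5, authorship .......
After op 3 (delete): buffer="vvjct" (len 5), cursors c1@3 c2@3, authorship .....
After op 4 (insert('a')): buffer="vvjaact" (len 7), cursors c1@5 c2@5, authorship ...12..
After op 5 (insert('u')): buffer="vvjaauuct" (len 9), cursors c1@7 c2@7, authorship ...1212..
After op 6 (move_left): buffer="vvjaauuct" (len 9), cursors c1@6 c2@6, authorship ...1212..
Authorship (.=original, N=cursor N): . . . 1 2 1 2 . .
Index 5: author = 1

Answer: cursor 1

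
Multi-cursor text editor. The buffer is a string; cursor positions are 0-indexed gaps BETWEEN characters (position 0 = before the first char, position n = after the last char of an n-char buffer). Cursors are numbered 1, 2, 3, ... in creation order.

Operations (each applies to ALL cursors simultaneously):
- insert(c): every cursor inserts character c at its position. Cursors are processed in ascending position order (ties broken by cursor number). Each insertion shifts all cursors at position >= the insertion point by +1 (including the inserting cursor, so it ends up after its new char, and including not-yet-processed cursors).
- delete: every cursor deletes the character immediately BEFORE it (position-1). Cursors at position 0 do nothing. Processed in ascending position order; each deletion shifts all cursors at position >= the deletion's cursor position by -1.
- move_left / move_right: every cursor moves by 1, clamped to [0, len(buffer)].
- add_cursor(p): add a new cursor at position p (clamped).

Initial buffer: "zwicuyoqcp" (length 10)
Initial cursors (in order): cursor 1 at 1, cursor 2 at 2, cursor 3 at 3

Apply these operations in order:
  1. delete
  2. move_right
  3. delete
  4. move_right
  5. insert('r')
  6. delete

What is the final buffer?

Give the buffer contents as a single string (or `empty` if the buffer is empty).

Answer: uyoqcp

Derivation:
After op 1 (delete): buffer="cuyoqcp" (len 7), cursors c1@0 c2@0 c3@0, authorship .......
After op 2 (move_right): buffer="cuyoqcp" (len 7), cursors c1@1 c2@1 c3@1, authorship .......
After op 3 (delete): buffer="uyoqcp" (len 6), cursors c1@0 c2@0 c3@0, authorship ......
After op 4 (move_right): buffer="uyoqcp" (len 6), cursors c1@1 c2@1 c3@1, authorship ......
After op 5 (insert('r')): buffer="urrryoqcp" (len 9), cursors c1@4 c2@4 c3@4, authorship .123.....
After op 6 (delete): buffer="uyoqcp" (len 6), cursors c1@1 c2@1 c3@1, authorship ......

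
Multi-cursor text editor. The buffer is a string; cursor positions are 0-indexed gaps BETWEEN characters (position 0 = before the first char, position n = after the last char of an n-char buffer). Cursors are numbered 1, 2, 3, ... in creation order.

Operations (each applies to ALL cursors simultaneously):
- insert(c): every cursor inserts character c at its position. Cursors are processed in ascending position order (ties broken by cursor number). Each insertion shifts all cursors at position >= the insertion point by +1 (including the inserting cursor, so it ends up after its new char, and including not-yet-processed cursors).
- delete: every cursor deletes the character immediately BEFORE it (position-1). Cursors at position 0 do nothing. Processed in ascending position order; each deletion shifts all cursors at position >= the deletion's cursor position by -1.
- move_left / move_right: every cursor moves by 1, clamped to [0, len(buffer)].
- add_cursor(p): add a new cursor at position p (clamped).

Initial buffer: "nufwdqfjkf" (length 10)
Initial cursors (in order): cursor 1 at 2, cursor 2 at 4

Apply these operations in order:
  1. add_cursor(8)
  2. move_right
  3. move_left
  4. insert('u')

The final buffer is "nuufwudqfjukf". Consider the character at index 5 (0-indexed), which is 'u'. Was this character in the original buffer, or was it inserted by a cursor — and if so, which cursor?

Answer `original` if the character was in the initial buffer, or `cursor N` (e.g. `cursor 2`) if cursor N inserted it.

After op 1 (add_cursor(8)): buffer="nufwdqfjkf" (len 10), cursors c1@2 c2@4 c3@8, authorship ..........
After op 2 (move_right): buffer="nufwdqfjkf" (len 10), cursors c1@3 c2@5 c3@9, authorship ..........
After op 3 (move_left): buffer="nufwdqfjkf" (len 10), cursors c1@2 c2@4 c3@8, authorship ..........
After op 4 (insert('u')): buffer="nuufwudqfjukf" (len 13), cursors c1@3 c2@6 c3@11, authorship ..1..2....3..
Authorship (.=original, N=cursor N): . . 1 . . 2 . . . . 3 . .
Index 5: author = 2

Answer: cursor 2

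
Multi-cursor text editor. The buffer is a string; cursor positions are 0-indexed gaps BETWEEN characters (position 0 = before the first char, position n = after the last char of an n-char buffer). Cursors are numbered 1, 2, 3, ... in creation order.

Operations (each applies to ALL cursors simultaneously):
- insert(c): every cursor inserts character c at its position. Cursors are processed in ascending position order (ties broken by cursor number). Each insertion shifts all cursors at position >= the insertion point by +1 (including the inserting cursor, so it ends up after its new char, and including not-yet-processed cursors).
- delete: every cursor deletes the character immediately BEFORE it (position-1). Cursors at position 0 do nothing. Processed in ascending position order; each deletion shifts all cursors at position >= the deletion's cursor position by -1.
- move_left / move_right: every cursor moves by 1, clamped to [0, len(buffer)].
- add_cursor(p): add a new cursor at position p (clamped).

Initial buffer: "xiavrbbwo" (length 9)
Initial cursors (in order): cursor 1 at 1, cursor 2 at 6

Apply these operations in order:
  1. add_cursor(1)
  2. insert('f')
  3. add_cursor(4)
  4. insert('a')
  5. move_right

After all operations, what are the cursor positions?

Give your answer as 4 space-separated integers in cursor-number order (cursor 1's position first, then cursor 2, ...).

Answer: 6 14 6 8

Derivation:
After op 1 (add_cursor(1)): buffer="xiavrbbwo" (len 9), cursors c1@1 c3@1 c2@6, authorship .........
After op 2 (insert('f')): buffer="xffiavrbfbwo" (len 12), cursors c1@3 c3@3 c2@9, authorship .13.....2...
After op 3 (add_cursor(4)): buffer="xffiavrbfbwo" (len 12), cursors c1@3 c3@3 c4@4 c2@9, authorship .13.....2...
After op 4 (insert('a')): buffer="xffaaiaavrbfabwo" (len 16), cursors c1@5 c3@5 c4@7 c2@13, authorship .1313.4....22...
After op 5 (move_right): buffer="xffaaiaavrbfabwo" (len 16), cursors c1@6 c3@6 c4@8 c2@14, authorship .1313.4....22...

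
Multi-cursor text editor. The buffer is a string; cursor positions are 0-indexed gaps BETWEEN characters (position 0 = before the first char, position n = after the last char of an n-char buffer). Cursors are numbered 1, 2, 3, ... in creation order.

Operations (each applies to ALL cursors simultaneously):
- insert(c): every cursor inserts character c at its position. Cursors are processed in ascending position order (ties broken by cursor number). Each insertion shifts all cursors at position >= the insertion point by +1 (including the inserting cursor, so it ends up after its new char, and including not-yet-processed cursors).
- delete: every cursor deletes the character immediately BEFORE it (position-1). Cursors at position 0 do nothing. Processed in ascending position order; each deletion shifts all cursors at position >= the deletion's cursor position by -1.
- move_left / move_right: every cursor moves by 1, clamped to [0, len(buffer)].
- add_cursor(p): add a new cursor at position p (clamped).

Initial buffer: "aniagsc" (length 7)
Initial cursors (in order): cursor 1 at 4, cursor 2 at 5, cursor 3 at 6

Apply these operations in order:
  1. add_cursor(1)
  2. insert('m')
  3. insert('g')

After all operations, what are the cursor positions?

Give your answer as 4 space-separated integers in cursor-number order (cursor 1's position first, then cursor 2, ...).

After op 1 (add_cursor(1)): buffer="aniagsc" (len 7), cursors c4@1 c1@4 c2@5 c3@6, authorship .......
After op 2 (insert('m')): buffer="amniamgmsmc" (len 11), cursors c4@2 c1@6 c2@8 c3@10, authorship .4...1.2.3.
After op 3 (insert('g')): buffer="amgniamggmgsmgc" (len 15), cursors c4@3 c1@8 c2@11 c3@14, authorship .44...11.22.33.

Answer: 8 11 14 3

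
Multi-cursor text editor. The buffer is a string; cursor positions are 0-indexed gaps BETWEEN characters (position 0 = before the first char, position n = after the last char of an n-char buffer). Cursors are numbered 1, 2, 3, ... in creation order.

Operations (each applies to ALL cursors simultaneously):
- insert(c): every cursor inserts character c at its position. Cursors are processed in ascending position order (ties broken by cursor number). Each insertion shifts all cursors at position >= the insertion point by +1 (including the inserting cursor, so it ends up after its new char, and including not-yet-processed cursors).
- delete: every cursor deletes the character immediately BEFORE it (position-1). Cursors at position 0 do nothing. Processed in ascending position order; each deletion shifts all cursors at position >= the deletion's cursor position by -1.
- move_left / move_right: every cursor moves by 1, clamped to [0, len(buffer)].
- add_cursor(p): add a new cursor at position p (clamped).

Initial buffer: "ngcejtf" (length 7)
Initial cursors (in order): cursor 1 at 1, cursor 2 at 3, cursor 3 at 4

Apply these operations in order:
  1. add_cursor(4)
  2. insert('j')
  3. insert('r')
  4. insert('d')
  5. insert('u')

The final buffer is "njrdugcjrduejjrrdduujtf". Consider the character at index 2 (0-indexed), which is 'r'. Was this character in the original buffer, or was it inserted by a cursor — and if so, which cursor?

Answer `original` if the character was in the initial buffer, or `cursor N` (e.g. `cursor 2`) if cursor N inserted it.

Answer: cursor 1

Derivation:
After op 1 (add_cursor(4)): buffer="ngcejtf" (len 7), cursors c1@1 c2@3 c3@4 c4@4, authorship .......
After op 2 (insert('j')): buffer="njgcjejjjtf" (len 11), cursors c1@2 c2@5 c3@8 c4@8, authorship .1..2.34...
After op 3 (insert('r')): buffer="njrgcjrejjrrjtf" (len 15), cursors c1@3 c2@7 c3@12 c4@12, authorship .11..22.3434...
After op 4 (insert('d')): buffer="njrdgcjrdejjrrddjtf" (len 19), cursors c1@4 c2@9 c3@16 c4@16, authorship .111..222.343434...
After op 5 (insert('u')): buffer="njrdugcjrduejjrrdduujtf" (len 23), cursors c1@5 c2@11 c3@20 c4@20, authorship .1111..2222.34343434...
Authorship (.=original, N=cursor N): . 1 1 1 1 . . 2 2 2 2 . 3 4 3 4 3 4 3 4 . . .
Index 2: author = 1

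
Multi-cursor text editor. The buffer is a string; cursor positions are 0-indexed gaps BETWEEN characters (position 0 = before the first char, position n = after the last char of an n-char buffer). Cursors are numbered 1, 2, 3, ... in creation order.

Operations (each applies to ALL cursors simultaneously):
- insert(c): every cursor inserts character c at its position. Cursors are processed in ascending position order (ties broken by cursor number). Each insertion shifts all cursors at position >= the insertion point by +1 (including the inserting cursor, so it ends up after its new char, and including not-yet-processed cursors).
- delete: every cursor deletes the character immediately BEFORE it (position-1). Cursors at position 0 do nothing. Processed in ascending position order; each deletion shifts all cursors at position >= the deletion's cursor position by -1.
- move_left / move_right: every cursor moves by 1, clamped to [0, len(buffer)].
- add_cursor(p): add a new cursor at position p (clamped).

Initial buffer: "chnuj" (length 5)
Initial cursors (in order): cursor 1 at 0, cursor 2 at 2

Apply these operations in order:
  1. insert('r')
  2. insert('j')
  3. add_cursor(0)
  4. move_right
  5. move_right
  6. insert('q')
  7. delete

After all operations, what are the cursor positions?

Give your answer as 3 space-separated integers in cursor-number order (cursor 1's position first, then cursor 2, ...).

After op 1 (insert('r')): buffer="rchrnuj" (len 7), cursors c1@1 c2@4, authorship 1..2...
After op 2 (insert('j')): buffer="rjchrjnuj" (len 9), cursors c1@2 c2@6, authorship 11..22...
After op 3 (add_cursor(0)): buffer="rjchrjnuj" (len 9), cursors c3@0 c1@2 c2@6, authorship 11..22...
After op 4 (move_right): buffer="rjchrjnuj" (len 9), cursors c3@1 c1@3 c2@7, authorship 11..22...
After op 5 (move_right): buffer="rjchrjnuj" (len 9), cursors c3@2 c1@4 c2@8, authorship 11..22...
After op 6 (insert('q')): buffer="rjqchqrjnuqj" (len 12), cursors c3@3 c1@6 c2@11, authorship 113..122..2.
After op 7 (delete): buffer="rjchrjnuj" (len 9), cursors c3@2 c1@4 c2@8, authorship 11..22...

Answer: 4 8 2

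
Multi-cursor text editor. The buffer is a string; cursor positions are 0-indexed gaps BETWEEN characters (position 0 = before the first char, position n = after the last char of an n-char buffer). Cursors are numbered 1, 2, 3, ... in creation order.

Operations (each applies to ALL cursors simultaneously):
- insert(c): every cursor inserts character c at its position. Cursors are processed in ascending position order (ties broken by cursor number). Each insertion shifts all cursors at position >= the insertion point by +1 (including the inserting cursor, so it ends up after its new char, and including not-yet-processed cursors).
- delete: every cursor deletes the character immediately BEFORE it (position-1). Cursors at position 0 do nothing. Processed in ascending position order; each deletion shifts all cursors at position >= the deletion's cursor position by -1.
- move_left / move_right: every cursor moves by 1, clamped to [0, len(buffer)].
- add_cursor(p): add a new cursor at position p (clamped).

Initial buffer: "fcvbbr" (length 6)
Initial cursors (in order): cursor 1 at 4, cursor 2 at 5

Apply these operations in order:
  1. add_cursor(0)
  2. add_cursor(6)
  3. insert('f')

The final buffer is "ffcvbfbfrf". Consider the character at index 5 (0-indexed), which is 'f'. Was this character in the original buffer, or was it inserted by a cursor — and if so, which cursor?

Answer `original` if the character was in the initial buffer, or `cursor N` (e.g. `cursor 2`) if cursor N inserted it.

Answer: cursor 1

Derivation:
After op 1 (add_cursor(0)): buffer="fcvbbr" (len 6), cursors c3@0 c1@4 c2@5, authorship ......
After op 2 (add_cursor(6)): buffer="fcvbbr" (len 6), cursors c3@0 c1@4 c2@5 c4@6, authorship ......
After op 3 (insert('f')): buffer="ffcvbfbfrf" (len 10), cursors c3@1 c1@6 c2@8 c4@10, authorship 3....1.2.4
Authorship (.=original, N=cursor N): 3 . . . . 1 . 2 . 4
Index 5: author = 1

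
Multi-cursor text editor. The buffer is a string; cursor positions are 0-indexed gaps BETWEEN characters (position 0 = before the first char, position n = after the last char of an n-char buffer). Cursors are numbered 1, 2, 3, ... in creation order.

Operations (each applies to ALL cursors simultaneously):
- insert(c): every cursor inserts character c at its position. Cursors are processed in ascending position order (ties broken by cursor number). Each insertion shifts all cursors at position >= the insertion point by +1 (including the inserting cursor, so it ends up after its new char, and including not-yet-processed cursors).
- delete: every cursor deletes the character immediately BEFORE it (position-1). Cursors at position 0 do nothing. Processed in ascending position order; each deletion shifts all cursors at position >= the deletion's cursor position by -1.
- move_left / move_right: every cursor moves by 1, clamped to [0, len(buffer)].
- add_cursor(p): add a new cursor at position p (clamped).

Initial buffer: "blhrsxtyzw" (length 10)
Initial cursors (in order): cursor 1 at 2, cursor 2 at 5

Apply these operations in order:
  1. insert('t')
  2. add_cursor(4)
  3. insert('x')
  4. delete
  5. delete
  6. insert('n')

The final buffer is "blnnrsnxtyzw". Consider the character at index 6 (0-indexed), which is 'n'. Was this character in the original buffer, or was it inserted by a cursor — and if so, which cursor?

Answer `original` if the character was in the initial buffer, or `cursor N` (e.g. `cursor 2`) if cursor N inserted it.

Answer: cursor 2

Derivation:
After op 1 (insert('t')): buffer="blthrstxtyzw" (len 12), cursors c1@3 c2@7, authorship ..1...2.....
After op 2 (add_cursor(4)): buffer="blthrstxtyzw" (len 12), cursors c1@3 c3@4 c2@7, authorship ..1...2.....
After op 3 (insert('x')): buffer="bltxhxrstxxtyzw" (len 15), cursors c1@4 c3@6 c2@10, authorship ..11.3..22.....
After op 4 (delete): buffer="blthrstxtyzw" (len 12), cursors c1@3 c3@4 c2@7, authorship ..1...2.....
After op 5 (delete): buffer="blrsxtyzw" (len 9), cursors c1@2 c3@2 c2@4, authorship .........
After op 6 (insert('n')): buffer="blnnrsnxtyzw" (len 12), cursors c1@4 c3@4 c2@7, authorship ..13..2.....
Authorship (.=original, N=cursor N): . . 1 3 . . 2 . . . . .
Index 6: author = 2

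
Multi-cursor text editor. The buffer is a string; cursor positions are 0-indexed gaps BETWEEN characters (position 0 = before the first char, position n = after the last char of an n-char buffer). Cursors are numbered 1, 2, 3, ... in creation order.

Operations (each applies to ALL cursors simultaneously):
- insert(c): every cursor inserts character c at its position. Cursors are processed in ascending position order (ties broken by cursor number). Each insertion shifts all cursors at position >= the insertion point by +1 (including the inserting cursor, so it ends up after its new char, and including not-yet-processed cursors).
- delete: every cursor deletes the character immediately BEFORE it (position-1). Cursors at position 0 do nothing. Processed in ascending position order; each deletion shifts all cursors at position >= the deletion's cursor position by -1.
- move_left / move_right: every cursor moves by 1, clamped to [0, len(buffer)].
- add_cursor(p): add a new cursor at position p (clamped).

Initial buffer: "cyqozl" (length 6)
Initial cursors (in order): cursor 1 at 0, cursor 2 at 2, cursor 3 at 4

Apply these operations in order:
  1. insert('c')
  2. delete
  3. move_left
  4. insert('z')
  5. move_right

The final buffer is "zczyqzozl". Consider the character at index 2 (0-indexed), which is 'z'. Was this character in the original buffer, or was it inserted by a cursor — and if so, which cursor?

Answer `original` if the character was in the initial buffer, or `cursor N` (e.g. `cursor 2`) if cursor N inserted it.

Answer: cursor 2

Derivation:
After op 1 (insert('c')): buffer="ccycqoczl" (len 9), cursors c1@1 c2@4 c3@7, authorship 1..2..3..
After op 2 (delete): buffer="cyqozl" (len 6), cursors c1@0 c2@2 c3@4, authorship ......
After op 3 (move_left): buffer="cyqozl" (len 6), cursors c1@0 c2@1 c3@3, authorship ......
After op 4 (insert('z')): buffer="zczyqzozl" (len 9), cursors c1@1 c2@3 c3@6, authorship 1.2..3...
After op 5 (move_right): buffer="zczyqzozl" (len 9), cursors c1@2 c2@4 c3@7, authorship 1.2..3...
Authorship (.=original, N=cursor N): 1 . 2 . . 3 . . .
Index 2: author = 2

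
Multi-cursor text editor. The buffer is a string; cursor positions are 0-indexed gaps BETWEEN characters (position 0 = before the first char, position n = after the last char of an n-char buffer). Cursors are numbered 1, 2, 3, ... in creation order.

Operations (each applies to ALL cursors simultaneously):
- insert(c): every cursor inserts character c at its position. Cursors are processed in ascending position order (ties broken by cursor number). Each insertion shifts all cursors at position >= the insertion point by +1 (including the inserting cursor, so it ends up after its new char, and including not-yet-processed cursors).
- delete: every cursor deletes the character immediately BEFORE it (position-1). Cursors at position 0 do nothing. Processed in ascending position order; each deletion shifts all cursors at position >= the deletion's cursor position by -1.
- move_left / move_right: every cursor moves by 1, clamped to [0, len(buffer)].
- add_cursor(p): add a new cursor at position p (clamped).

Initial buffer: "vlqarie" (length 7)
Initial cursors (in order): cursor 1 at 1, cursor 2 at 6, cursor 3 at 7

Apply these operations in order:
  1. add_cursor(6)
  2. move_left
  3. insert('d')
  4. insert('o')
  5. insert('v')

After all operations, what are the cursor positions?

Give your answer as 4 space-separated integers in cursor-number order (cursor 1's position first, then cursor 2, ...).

After op 1 (add_cursor(6)): buffer="vlqarie" (len 7), cursors c1@1 c2@6 c4@6 c3@7, authorship .......
After op 2 (move_left): buffer="vlqarie" (len 7), cursors c1@0 c2@5 c4@5 c3@6, authorship .......
After op 3 (insert('d')): buffer="dvlqarddide" (len 11), cursors c1@1 c2@8 c4@8 c3@10, authorship 1.....24.3.
After op 4 (insert('o')): buffer="dovlqarddooidoe" (len 15), cursors c1@2 c2@11 c4@11 c3@14, authorship 11.....2424.33.
After op 5 (insert('v')): buffer="dovvlqarddoovvidove" (len 19), cursors c1@3 c2@14 c4@14 c3@18, authorship 111.....242424.333.

Answer: 3 14 18 14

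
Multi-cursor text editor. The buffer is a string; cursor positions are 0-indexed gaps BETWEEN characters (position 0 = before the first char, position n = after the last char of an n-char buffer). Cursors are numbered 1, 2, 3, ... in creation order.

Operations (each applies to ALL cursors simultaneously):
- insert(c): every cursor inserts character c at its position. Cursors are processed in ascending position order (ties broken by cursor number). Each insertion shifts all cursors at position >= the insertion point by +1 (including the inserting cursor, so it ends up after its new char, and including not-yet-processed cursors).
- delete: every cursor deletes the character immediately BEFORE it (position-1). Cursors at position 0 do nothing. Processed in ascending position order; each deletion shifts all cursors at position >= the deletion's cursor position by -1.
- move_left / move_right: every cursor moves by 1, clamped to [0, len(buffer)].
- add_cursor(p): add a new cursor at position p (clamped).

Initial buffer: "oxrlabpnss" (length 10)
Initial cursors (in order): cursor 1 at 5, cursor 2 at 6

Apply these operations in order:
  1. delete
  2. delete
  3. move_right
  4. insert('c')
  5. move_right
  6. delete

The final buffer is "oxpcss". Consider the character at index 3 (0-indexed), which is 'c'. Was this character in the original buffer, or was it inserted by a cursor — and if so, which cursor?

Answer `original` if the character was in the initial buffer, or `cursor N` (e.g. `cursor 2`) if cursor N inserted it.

After op 1 (delete): buffer="oxrlpnss" (len 8), cursors c1@4 c2@4, authorship ........
After op 2 (delete): buffer="oxpnss" (len 6), cursors c1@2 c2@2, authorship ......
After op 3 (move_right): buffer="oxpnss" (len 6), cursors c1@3 c2@3, authorship ......
After op 4 (insert('c')): buffer="oxpccnss" (len 8), cursors c1@5 c2@5, authorship ...12...
After op 5 (move_right): buffer="oxpccnss" (len 8), cursors c1@6 c2@6, authorship ...12...
After op 6 (delete): buffer="oxpcss" (len 6), cursors c1@4 c2@4, authorship ...1..
Authorship (.=original, N=cursor N): . . . 1 . .
Index 3: author = 1

Answer: cursor 1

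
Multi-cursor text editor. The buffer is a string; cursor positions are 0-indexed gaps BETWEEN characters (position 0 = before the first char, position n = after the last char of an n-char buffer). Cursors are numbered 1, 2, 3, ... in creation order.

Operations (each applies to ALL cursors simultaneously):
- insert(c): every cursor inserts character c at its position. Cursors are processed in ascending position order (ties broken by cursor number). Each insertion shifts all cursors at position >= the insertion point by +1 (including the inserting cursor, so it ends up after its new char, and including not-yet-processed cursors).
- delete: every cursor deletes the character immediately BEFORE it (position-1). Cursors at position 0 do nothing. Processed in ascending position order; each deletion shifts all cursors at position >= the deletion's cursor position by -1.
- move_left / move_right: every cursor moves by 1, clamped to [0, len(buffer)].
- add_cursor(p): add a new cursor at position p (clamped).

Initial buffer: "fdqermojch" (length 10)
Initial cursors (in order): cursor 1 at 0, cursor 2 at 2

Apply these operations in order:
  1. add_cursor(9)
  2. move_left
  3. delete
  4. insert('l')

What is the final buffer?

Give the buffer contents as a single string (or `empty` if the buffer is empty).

Answer: lldqermolch

Derivation:
After op 1 (add_cursor(9)): buffer="fdqermojch" (len 10), cursors c1@0 c2@2 c3@9, authorship ..........
After op 2 (move_left): buffer="fdqermojch" (len 10), cursors c1@0 c2@1 c3@8, authorship ..........
After op 3 (delete): buffer="dqermoch" (len 8), cursors c1@0 c2@0 c3@6, authorship ........
After op 4 (insert('l')): buffer="lldqermolch" (len 11), cursors c1@2 c2@2 c3@9, authorship 12......3..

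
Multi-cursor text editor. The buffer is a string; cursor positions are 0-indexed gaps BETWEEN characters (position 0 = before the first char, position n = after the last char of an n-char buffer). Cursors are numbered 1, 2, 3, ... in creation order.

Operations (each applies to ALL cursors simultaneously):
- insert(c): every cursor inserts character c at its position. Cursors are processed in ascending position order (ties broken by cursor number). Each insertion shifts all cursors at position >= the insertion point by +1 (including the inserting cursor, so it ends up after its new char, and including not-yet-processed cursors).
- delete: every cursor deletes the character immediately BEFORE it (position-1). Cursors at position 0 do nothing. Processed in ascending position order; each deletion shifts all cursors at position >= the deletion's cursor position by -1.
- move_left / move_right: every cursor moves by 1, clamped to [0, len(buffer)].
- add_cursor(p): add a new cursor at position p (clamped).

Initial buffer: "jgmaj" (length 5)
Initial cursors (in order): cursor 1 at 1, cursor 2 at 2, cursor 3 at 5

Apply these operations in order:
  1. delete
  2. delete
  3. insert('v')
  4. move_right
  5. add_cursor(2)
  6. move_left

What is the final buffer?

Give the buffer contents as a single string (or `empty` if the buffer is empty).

Answer: vvmv

Derivation:
After op 1 (delete): buffer="ma" (len 2), cursors c1@0 c2@0 c3@2, authorship ..
After op 2 (delete): buffer="m" (len 1), cursors c1@0 c2@0 c3@1, authorship .
After op 3 (insert('v')): buffer="vvmv" (len 4), cursors c1@2 c2@2 c3@4, authorship 12.3
After op 4 (move_right): buffer="vvmv" (len 4), cursors c1@3 c2@3 c3@4, authorship 12.3
After op 5 (add_cursor(2)): buffer="vvmv" (len 4), cursors c4@2 c1@3 c2@3 c3@4, authorship 12.3
After op 6 (move_left): buffer="vvmv" (len 4), cursors c4@1 c1@2 c2@2 c3@3, authorship 12.3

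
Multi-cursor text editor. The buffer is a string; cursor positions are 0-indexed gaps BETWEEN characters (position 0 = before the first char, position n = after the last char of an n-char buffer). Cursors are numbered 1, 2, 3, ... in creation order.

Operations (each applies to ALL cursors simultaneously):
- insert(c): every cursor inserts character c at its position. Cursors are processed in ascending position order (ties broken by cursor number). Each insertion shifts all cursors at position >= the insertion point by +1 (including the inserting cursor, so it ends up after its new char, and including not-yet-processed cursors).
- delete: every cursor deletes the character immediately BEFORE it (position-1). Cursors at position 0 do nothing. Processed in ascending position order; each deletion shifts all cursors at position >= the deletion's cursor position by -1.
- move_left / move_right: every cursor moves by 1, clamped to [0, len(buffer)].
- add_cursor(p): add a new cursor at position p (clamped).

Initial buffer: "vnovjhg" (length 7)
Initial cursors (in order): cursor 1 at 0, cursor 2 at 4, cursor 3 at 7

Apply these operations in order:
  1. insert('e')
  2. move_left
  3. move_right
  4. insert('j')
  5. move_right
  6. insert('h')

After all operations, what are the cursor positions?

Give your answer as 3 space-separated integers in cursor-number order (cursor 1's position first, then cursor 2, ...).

Answer: 4 11 16

Derivation:
After op 1 (insert('e')): buffer="evnovejhge" (len 10), cursors c1@1 c2@6 c3@10, authorship 1....2...3
After op 2 (move_left): buffer="evnovejhge" (len 10), cursors c1@0 c2@5 c3@9, authorship 1....2...3
After op 3 (move_right): buffer="evnovejhge" (len 10), cursors c1@1 c2@6 c3@10, authorship 1....2...3
After op 4 (insert('j')): buffer="ejvnovejjhgej" (len 13), cursors c1@2 c2@8 c3@13, authorship 11....22...33
After op 5 (move_right): buffer="ejvnovejjhgej" (len 13), cursors c1@3 c2@9 c3@13, authorship 11....22...33
After op 6 (insert('h')): buffer="ejvhnovejjhhgejh" (len 16), cursors c1@4 c2@11 c3@16, authorship 11.1...22.2..333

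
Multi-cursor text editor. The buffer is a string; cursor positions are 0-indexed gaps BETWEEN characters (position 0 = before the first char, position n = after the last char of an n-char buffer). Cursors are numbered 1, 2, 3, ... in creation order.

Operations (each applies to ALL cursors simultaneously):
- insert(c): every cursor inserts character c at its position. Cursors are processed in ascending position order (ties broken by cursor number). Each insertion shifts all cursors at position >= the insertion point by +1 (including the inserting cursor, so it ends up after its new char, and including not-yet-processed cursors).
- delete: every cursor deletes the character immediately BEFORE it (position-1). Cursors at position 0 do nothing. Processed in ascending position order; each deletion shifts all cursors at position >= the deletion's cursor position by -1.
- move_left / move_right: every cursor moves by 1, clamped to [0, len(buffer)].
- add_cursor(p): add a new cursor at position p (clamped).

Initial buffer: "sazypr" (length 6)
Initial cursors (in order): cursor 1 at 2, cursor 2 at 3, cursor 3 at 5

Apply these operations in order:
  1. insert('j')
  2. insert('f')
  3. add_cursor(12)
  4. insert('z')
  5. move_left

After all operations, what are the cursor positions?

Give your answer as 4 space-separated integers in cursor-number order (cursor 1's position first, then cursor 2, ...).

Answer: 4 8 13 15

Derivation:
After op 1 (insert('j')): buffer="sajzjypjr" (len 9), cursors c1@3 c2@5 c3@8, authorship ..1.2..3.
After op 2 (insert('f')): buffer="sajfzjfypjfr" (len 12), cursors c1@4 c2@7 c3@11, authorship ..11.22..33.
After op 3 (add_cursor(12)): buffer="sajfzjfypjfr" (len 12), cursors c1@4 c2@7 c3@11 c4@12, authorship ..11.22..33.
After op 4 (insert('z')): buffer="sajfzzjfzypjfzrz" (len 16), cursors c1@5 c2@9 c3@14 c4@16, authorship ..111.222..333.4
After op 5 (move_left): buffer="sajfzzjfzypjfzrz" (len 16), cursors c1@4 c2@8 c3@13 c4@15, authorship ..111.222..333.4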